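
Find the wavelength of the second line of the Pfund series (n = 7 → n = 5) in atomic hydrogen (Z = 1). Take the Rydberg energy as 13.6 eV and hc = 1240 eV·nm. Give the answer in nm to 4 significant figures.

4654 nm

The Pfund series terminates on n_f = 5; the second line has n_i = 5+2 = 7.
ΔE = 13.60 × (1/5² − 1/7²) = 0.2664 eV.
λ = 1240 / 0.2664 = 4654 nm.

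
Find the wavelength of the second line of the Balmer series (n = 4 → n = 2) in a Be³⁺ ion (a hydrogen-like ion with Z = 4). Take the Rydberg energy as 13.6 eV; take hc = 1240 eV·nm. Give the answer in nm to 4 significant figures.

30.39 nm

The Balmer series terminates on n_f = 2; the second line has n_i = 2+2 = 4.
ΔE = 217.6 × (1/2² − 1/4²) = 40.80 eV.
λ = 1240 / 40.80 = 30.39 nm.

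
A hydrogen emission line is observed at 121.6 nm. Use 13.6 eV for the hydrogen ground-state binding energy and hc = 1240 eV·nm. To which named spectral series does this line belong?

Lyman

ΔE = 1240/121.6 = 10.20 eV.
This matches 13.6 × (1/1² − 1/2²), so n_f = 1: the Lyman series.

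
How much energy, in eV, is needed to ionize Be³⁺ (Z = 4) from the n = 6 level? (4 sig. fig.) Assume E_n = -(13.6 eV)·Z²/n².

6.044 eV

E_n = −13.6 Z²/n² = −217.6/n² eV for Z = 4.
E_6 = −217.6/36 = −6.044 eV, so ionization (to E = 0) requires 6.044 eV.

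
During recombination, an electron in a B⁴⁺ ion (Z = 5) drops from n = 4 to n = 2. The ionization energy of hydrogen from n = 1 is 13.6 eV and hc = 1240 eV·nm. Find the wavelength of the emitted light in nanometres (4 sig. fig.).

For Z = 5 the level energies scale as Z², so the effective Rydberg energy is 13.6 × 25 = 340.0 eV.
ΔE = 340.0 × (1/2² − 1/4²) = 340.0 × 0.1875 = 63.75 eV.
λ = hc/ΔE = 1240 / 63.75 = 19.45 nm.

19.45 nm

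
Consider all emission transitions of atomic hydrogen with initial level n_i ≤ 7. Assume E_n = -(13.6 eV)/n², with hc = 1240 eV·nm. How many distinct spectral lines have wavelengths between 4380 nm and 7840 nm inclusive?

Enumerate all n_i → n_f pairs with 1 ≤ n_f < n_i ≤ 7 and compute λ = 1240 / [13.6·1·(1/n_f² − 1/n_i²)].
Lines falling in [4380, 7840] nm: 7→5 (4654 nm), 6→5 (7460 nm).

2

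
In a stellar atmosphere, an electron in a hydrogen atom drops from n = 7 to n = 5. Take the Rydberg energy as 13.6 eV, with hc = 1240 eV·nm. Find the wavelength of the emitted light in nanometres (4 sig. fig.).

ΔE = 13.60 × (1/5² − 1/7²) = 13.60 × 0.01959 = 0.2664 eV.
λ = hc/ΔE = 1240 / 0.2664 = 4654 nm.

4654 nm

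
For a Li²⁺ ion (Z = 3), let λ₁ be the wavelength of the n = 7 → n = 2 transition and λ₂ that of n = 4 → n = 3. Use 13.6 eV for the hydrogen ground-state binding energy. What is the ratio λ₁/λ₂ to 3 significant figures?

λ ∝ 1/ΔE ∝ 1/(1/n_f² − 1/n_i²), and the Z² and hc factors cancel in the ratio.
λ₁/λ₂ = (1/3² − 1/4²)/(1/2² − 1/7²) = 0.04861/0.2296 = 0.212.

0.212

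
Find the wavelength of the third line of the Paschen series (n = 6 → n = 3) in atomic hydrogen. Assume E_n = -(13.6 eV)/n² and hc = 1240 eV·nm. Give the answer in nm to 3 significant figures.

1090 nm

The Paschen series terminates on n_f = 3; the third line has n_i = 3+3 = 6.
ΔE = 13.60 × (1/3² − 1/6²) = 1.133 eV.
λ = 1240 / 1.133 = 1090 nm.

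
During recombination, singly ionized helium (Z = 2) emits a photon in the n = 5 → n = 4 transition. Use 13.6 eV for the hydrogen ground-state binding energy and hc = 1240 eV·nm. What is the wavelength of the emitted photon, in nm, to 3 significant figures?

1010 nm

For Z = 2 the level energies scale as Z², so the effective Rydberg energy is 13.6 × 4 = 54.40 eV.
ΔE = 54.40 × (1/4² − 1/5²) = 54.40 × 0.02250 = 1.224 eV.
λ = hc/ΔE = 1240 / 1.224 = 1010 nm.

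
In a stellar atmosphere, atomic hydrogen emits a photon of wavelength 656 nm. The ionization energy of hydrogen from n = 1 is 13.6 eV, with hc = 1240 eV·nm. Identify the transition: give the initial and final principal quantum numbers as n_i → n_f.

The photon energy is ΔE = hc/λ = 1240 / 656 = 1.890 eV.
With Z = 1, ΔE = 13.60 × (1/n_f² − 1/n_i²), so 1/n_f² − 1/n_i² = 0.1390.
Trying n_f = 2 gives 1/n_i² = 0.1110, i.e. n_i ≈ 3; this pair matches.

n_i = 3, n_f = 2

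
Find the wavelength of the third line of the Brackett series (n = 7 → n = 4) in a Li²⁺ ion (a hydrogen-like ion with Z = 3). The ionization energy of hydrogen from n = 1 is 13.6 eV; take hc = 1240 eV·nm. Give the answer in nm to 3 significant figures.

The Brackett series terminates on n_f = 4; the third line has n_i = 4+3 = 7.
ΔE = 122.4 × (1/4² − 1/7²) = 5.152 eV.
λ = 1240 / 5.152 = 241 nm.

241 nm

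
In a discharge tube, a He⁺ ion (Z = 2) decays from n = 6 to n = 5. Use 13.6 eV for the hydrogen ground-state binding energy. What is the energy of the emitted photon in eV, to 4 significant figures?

The Bohr energies scale as Z², so for Z = 2: E_n = −54.40/n² eV.
E_6 = −54.40/36 = −1.511 eV and E_5 = −54.40/25 = −2.176 eV.
The photon energy is |E_6 − E_5| = 0.6649 eV.

0.6649 eV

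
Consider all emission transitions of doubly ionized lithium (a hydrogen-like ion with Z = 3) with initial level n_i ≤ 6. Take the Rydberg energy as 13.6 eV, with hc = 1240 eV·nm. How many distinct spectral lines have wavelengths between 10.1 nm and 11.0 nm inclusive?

Enumerate all n_i → n_f pairs with 1 ≤ n_f < n_i ≤ 6 and compute λ = 1240 / [13.6·9·(1/n_f² − 1/n_i²)].
Lines falling in [10.1, 11.0] nm: 6→1 (10.42 nm), 5→1 (10.55 nm), 4→1 (10.81 nm).

3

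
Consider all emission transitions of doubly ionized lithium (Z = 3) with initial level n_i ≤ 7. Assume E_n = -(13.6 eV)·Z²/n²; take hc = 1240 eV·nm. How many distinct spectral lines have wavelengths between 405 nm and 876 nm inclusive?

Enumerate all n_i → n_f pairs with 1 ≤ n_f < n_i ≤ 7 and compute λ = 1240 / [13.6·9·(1/n_f² − 1/n_i²)].
Lines falling in [405, 876] nm: 5→4 (450.3 nm), 7→5 (517.1 nm), 6→5 (828.9 nm).

3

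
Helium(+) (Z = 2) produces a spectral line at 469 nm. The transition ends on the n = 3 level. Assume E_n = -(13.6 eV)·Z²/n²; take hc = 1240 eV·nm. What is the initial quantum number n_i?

The photon energy is ΔE = hc/λ = 1240 / 469 = 2.644 eV.
With Z = 2, ΔE = 54.40 × (1/n_f² − 1/n_i²), so 1/n_f² − 1/n_i² = 0.04860.
With n_f = 3: 1/n_i² = 1/9 − 0.04860 = 0.06251, so n_i ≈ 4.00.

n_i = 4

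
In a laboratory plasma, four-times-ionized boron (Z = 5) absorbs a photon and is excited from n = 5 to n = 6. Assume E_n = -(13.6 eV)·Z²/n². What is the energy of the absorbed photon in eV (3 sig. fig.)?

The Bohr energies scale as Z², so for Z = 5: E_n = −340.0/n² eV.
E_6 = −340.0/36 = −9.444 eV and E_5 = −340.0/25 = −13.60 eV.
The photon energy is |E_6 − E_5| = 4.16 eV.

4.16 eV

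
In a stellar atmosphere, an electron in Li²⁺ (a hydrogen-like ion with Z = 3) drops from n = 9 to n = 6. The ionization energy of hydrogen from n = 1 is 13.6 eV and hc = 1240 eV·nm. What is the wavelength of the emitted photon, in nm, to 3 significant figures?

656 nm

For Z = 3 the level energies scale as Z², so the effective Rydberg energy is 13.6 × 9 = 122.4 eV.
ΔE = 122.4 × (1/6² − 1/9²) = 122.4 × 0.01543 = 1.889 eV.
λ = hc/ΔE = 1240 / 1.889 = 656 nm.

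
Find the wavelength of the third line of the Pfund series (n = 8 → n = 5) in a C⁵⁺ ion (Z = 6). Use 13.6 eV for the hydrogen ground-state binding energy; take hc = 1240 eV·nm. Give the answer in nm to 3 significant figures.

104 nm

The Pfund series terminates on n_f = 5; the third line has n_i = 5+3 = 8.
ΔE = 489.6 × (1/5² − 1/8²) = 11.93 eV.
λ = 1240 / 11.93 = 104 nm.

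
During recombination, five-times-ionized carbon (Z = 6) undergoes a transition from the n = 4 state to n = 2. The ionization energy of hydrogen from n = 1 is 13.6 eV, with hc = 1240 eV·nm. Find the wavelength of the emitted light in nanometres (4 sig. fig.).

For Z = 6 the level energies scale as Z², so the effective Rydberg energy is 13.6 × 36 = 489.6 eV.
ΔE = 489.6 × (1/2² − 1/4²) = 489.6 × 0.1875 = 91.80 eV.
λ = hc/ΔE = 1240 / 91.80 = 13.51 nm.

13.51 nm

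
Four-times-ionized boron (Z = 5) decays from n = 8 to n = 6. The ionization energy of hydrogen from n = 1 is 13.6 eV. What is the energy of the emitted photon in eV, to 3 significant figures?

4.13 eV

The Bohr energies scale as Z², so for Z = 5: E_n = −340.0/n² eV.
E_8 = −340.0/64 = −5.313 eV and E_6 = −340.0/36 = −9.444 eV.
The photon energy is |E_8 − E_6| = 4.13 eV.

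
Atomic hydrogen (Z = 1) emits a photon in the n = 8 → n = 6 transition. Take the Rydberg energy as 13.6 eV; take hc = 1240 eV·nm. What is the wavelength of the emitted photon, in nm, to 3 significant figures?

7500 nm

ΔE = 13.60 × (1/6² − 1/8²) = 13.60 × 0.01215 = 0.1653 eV.
λ = hc/ΔE = 1240 / 0.1653 = 7500 nm.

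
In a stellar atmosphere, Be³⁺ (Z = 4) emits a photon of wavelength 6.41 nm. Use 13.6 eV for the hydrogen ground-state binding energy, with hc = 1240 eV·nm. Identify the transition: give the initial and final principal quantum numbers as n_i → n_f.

n_i = 3, n_f = 1

The photon energy is ΔE = hc/λ = 1240 / 6.41 = 193.4 eV.
With Z = 4, ΔE = 217.6 × (1/n_f² − 1/n_i²), so 1/n_f² − 1/n_i² = 0.8890.
Trying n_f = 1 gives 1/n_i² = 0.1110, i.e. n_i ≈ 3; this pair matches.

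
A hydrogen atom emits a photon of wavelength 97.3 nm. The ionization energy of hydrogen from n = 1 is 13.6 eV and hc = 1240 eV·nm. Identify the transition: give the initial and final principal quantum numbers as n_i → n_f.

n_i = 4, n_f = 1

The photon energy is ΔE = hc/λ = 1240 / 97.3 = 12.74 eV.
With Z = 1, ΔE = 13.60 × (1/n_f² − 1/n_i²), so 1/n_f² − 1/n_i² = 0.9371.
Trying n_f = 1 gives 1/n_i² = 0.06293, i.e. n_i ≈ 4; this pair matches.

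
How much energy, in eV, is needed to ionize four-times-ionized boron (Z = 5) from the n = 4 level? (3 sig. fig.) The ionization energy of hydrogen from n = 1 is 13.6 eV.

E_n = −13.6 Z²/n² = −340.0/n² eV for Z = 5.
E_4 = −340.0/16 = −21.3 eV, so ionization (to E = 0) requires 21.3 eV.

21.3 eV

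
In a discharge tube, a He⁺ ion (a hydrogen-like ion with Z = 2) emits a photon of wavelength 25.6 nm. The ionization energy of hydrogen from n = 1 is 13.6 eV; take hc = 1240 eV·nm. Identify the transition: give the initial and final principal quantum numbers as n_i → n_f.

n_i = 3, n_f = 1

The photon energy is ΔE = hc/λ = 1240 / 25.6 = 48.44 eV.
With Z = 2, ΔE = 54.40 × (1/n_f² − 1/n_i²), so 1/n_f² − 1/n_i² = 0.8904.
Trying n_f = 1 gives 1/n_i² = 0.1096, i.e. n_i ≈ 3; this pair matches.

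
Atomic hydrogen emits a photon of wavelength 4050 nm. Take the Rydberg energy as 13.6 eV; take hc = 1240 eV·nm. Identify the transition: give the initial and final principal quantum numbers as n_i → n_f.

n_i = 5, n_f = 4

The photon energy is ΔE = hc/λ = 1240 / 4050 = 0.3062 eV.
With Z = 1, ΔE = 13.60 × (1/n_f² − 1/n_i²), so 1/n_f² − 1/n_i² = 0.02251.
Trying n_f = 4 gives 1/n_i² = 0.03999, i.e. n_i ≈ 5; this pair matches.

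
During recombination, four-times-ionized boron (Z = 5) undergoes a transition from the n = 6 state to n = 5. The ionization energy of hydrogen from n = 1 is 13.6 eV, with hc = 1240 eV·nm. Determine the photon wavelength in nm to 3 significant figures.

298 nm

For Z = 5 the level energies scale as Z², so the effective Rydberg energy is 13.6 × 25 = 340.0 eV.
ΔE = 340.0 × (1/5² − 1/6²) = 340.0 × 0.01222 = 4.156 eV.
λ = hc/ΔE = 1240 / 4.156 = 298 nm.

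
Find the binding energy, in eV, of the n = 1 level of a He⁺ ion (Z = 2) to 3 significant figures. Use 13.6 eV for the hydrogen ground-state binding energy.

54.4 eV

E_n = −13.6 Z²/n² = −54.40/n² eV for Z = 2.
E_1 = −54.40/1 = −54.4 eV, so ionization (to E = 0) requires 54.4 eV.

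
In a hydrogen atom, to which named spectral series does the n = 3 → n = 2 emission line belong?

Balmer

The series is set by the lower level: n_f = 2 is the Balmer series.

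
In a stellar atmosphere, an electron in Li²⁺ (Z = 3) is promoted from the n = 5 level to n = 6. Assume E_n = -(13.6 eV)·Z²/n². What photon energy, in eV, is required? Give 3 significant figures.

The Bohr energies scale as Z², so for Z = 3: E_n = −122.4/n² eV.
E_6 = −122.4/36 = −3.400 eV and E_5 = −122.4/25 = −4.896 eV.
The photon energy is |E_6 − E_5| = 1.50 eV.

1.50 eV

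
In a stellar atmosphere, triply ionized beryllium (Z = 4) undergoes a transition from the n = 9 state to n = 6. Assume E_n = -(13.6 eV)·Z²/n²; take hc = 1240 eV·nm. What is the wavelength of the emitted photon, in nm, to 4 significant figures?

For Z = 4 the level energies scale as Z², so the effective Rydberg energy is 13.6 × 16 = 217.6 eV.
ΔE = 217.6 × (1/6² − 1/9²) = 217.6 × 0.01543 = 3.358 eV.
λ = hc/ΔE = 1240 / 3.358 = 369.3 nm.

369.3 nm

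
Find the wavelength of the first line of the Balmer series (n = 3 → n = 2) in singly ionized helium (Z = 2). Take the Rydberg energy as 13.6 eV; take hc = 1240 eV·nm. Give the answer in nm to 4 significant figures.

164.1 nm

The Balmer series terminates on n_f = 2; the first line has n_i = 2+1 = 3.
ΔE = 54.40 × (1/2² − 1/3²) = 7.556 eV.
λ = 1240 / 7.556 = 164.1 nm.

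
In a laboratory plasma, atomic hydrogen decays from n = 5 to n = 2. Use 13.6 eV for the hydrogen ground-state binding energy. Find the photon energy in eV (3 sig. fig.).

2.86 eV

E_5 = −13.60/25 = −0.5440 eV and E_2 = −13.60/4 = −3.400 eV.
The photon energy is |E_5 − E_2| = 2.86 eV.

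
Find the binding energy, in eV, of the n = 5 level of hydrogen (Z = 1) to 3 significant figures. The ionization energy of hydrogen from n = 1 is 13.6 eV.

E_5 = −13.60/25 = −0.544 eV, so ionization (to E = 0) requires 0.544 eV.

0.544 eV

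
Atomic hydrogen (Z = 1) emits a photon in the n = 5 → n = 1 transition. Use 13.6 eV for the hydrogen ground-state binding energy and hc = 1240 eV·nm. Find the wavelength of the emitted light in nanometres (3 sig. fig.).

ΔE = 13.60 × (1/1² − 1/5²) = 13.60 × 0.9600 = 13.06 eV.
λ = hc/ΔE = 1240 / 13.06 = 95.0 nm.
This line belongs to the Lyman series.

95.0 nm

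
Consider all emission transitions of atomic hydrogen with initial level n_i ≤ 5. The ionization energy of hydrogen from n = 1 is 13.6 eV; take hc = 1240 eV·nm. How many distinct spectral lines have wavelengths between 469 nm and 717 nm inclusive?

Enumerate all n_i → n_f pairs with 1 ≤ n_f < n_i ≤ 5 and compute λ = 1240 / [13.6·1·(1/n_f² − 1/n_i²)].
Lines falling in [469, 717] nm: 4→2 (486.3 nm), 3→2 (656.5 nm).

2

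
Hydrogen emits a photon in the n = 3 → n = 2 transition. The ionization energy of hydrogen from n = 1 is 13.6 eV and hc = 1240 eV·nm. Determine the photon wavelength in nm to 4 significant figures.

ΔE = 13.60 × (1/2² − 1/3²) = 13.60 × 0.1389 = 1.889 eV.
λ = hc/ΔE = 1240 / 1.889 = 656.5 nm.

656.5 nm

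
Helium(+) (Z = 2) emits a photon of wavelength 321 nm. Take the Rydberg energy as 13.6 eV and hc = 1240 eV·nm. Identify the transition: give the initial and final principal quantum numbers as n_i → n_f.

n_i = 5, n_f = 3

The photon energy is ΔE = hc/λ = 1240 / 321 = 3.863 eV.
With Z = 2, ΔE = 54.40 × (1/n_f² − 1/n_i²), so 1/n_f² − 1/n_i² = 0.07101.
Trying n_f = 3 gives 1/n_i² = 0.04010, i.e. n_i ≈ 5; this pair matches.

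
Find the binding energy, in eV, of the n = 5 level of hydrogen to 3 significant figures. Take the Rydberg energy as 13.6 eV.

0.544 eV

E_5 = −13.60/25 = −0.544 eV, so ionization (to E = 0) requires 0.544 eV.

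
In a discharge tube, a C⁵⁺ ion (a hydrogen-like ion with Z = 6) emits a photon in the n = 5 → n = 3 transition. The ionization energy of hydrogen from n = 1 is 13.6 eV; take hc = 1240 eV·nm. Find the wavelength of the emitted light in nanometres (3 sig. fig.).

For Z = 6 the level energies scale as Z², so the effective Rydberg energy is 13.6 × 36 = 489.6 eV.
ΔE = 489.6 × (1/3² − 1/5²) = 489.6 × 0.07111 = 34.82 eV.
λ = hc/ΔE = 1240 / 34.82 = 35.6 nm.

35.6 nm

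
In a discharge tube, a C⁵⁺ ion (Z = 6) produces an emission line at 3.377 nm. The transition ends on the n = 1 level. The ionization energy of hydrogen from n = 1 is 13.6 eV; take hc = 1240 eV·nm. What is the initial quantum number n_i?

n_i = 2

The photon energy is ΔE = hc/λ = 1240 / 3.377 = 367.2 eV.
With Z = 6, ΔE = 489.6 × (1/n_f² − 1/n_i²), so 1/n_f² − 1/n_i² = 0.7500.
With n_f = 1: 1/n_i² = 1/1 − 0.7500 = 0.2500, so n_i ≈ 2.00.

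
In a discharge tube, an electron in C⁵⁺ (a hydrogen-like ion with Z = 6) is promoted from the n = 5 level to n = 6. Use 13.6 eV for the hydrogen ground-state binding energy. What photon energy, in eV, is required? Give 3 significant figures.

5.98 eV

The Bohr energies scale as Z², so for Z = 6: E_n = −489.6/n² eV.
E_6 = −489.6/36 = −13.60 eV and E_5 = −489.6/25 = −19.58 eV.
The photon energy is |E_6 − E_5| = 5.98 eV.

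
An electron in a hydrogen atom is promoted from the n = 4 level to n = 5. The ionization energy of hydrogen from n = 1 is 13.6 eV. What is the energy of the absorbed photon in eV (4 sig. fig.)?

0.3060 eV

E_5 = −13.60/25 = −0.5440 eV and E_4 = −13.60/16 = −0.8500 eV.
The photon energy is |E_5 − E_4| = 0.3060 eV.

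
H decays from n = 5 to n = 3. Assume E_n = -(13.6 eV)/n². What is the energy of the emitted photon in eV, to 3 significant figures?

0.967 eV

E_5 = −13.60/25 = −0.5440 eV and E_3 = −13.60/9 = −1.511 eV.
The photon energy is |E_5 − E_3| = 0.967 eV.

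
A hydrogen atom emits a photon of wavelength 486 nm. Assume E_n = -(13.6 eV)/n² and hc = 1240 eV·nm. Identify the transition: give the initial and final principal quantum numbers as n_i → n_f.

n_i = 4, n_f = 2

The photon energy is ΔE = hc/λ = 1240 / 486 = 2.551 eV.
With Z = 1, ΔE = 13.60 × (1/n_f² − 1/n_i²), so 1/n_f² − 1/n_i² = 0.1876.
Trying n_f = 2 gives 1/n_i² = 0.06239, i.e. n_i ≈ 4; this pair matches.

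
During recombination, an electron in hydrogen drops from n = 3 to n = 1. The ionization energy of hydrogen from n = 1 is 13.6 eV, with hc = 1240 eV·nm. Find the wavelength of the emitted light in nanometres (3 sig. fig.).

103 nm

ΔE = 13.60 × (1/1² − 1/3²) = 13.60 × 0.8889 = 12.09 eV.
λ = hc/ΔE = 1240 / 12.09 = 103 nm.
This line belongs to the Lyman series.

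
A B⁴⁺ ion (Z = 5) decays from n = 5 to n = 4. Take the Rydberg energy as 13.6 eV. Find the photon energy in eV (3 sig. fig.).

7.65 eV

The Bohr energies scale as Z², so for Z = 5: E_n = −340.0/n² eV.
E_5 = −340.0/25 = −13.60 eV and E_4 = −340.0/16 = −21.25 eV.
The photon energy is |E_5 − E_4| = 7.65 eV.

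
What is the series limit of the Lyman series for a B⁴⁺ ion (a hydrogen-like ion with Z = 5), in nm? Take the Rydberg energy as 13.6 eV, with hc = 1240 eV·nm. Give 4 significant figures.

The Lyman series has lower level n_f = 1; the series limit corresponds to n_i → ∞.
ΔE_max = 13.6 × 25 / 1² = 340.0 eV.
λ_min = 1240 / 340.0 = 3.647 nm.

3.647 nm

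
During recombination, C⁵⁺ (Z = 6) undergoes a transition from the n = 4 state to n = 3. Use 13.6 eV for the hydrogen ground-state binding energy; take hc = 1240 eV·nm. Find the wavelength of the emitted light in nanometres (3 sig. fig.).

For Z = 6 the level energies scale as Z², so the effective Rydberg energy is 13.6 × 36 = 489.6 eV.
ΔE = 489.6 × (1/3² − 1/4²) = 489.6 × 0.04861 = 23.80 eV.
λ = hc/ΔE = 1240 / 23.80 = 52.1 nm.

52.1 nm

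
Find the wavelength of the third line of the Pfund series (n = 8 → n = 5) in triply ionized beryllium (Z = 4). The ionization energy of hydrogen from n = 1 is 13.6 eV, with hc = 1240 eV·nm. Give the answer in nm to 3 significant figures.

234 nm

The Pfund series terminates on n_f = 5; the third line has n_i = 5+3 = 8.
ΔE = 217.6 × (1/5² − 1/8²) = 5.304 eV.
λ = 1240 / 5.304 = 234 nm.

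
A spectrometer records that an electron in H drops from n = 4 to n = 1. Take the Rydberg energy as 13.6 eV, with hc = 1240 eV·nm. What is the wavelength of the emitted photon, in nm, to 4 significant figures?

97.25 nm

ΔE = 13.60 × (1/1² − 1/4²) = 13.60 × 0.9375 = 12.75 eV.
λ = hc/ΔE = 1240 / 12.75 = 97.25 nm.
This line belongs to the Lyman series.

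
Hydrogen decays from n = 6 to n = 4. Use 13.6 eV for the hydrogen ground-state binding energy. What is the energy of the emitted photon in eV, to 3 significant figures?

E_6 = −13.60/36 = −0.3778 eV and E_4 = −13.60/16 = −0.8500 eV.
The photon energy is |E_6 − E_4| = 0.472 eV.

0.472 eV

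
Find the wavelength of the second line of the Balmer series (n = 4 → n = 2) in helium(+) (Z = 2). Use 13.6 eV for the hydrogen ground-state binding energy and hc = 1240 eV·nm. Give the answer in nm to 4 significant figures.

The Balmer series terminates on n_f = 2; the second line has n_i = 2+2 = 4.
ΔE = 54.40 × (1/2² − 1/4²) = 10.20 eV.
λ = 1240 / 10.20 = 121.6 nm.

121.6 nm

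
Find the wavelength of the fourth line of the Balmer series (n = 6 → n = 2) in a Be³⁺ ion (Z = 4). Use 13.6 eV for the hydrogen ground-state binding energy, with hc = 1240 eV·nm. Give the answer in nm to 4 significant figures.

The Balmer series terminates on n_f = 2; the fourth line has n_i = 2+4 = 6.
ΔE = 217.6 × (1/2² − 1/6²) = 48.36 eV.
λ = 1240 / 48.36 = 25.64 nm.

25.64 nm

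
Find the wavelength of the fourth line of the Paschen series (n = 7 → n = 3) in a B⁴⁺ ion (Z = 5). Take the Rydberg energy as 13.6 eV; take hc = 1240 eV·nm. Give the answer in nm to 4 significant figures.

40.21 nm

The Paschen series terminates on n_f = 3; the fourth line has n_i = 3+4 = 7.
ΔE = 340.0 × (1/3² − 1/7²) = 30.84 eV.
λ = 1240 / 30.84 = 40.21 nm.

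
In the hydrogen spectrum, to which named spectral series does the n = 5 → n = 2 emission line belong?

Balmer

The series is set by the lower level: n_f = 2 is the Balmer series.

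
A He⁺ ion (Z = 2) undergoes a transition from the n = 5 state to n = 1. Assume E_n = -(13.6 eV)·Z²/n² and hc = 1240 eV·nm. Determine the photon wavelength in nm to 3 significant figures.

For Z = 2 the level energies scale as Z², so the effective Rydberg energy is 13.6 × 4 = 54.40 eV.
ΔE = 54.40 × (1/1² − 1/5²) = 54.40 × 0.9600 = 52.22 eV.
λ = hc/ΔE = 1240 / 52.22 = 23.7 nm.

23.7 nm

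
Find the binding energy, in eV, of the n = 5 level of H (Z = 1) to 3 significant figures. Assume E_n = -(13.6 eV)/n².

0.544 eV

E_5 = −13.60/25 = −0.544 eV, so ionization (to E = 0) requires 0.544 eV.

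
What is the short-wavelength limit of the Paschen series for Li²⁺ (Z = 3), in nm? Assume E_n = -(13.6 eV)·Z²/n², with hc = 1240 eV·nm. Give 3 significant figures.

The Paschen series has lower level n_f = 3; the series limit corresponds to n_i → ∞.
ΔE_max = 13.6 × 9 / 3² = 13.60 eV.
λ_min = 1240 / 13.60 = 91.2 nm.

91.2 nm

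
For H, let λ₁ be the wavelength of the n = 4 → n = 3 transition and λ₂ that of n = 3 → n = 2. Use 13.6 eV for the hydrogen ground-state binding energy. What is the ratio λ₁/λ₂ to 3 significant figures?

λ ∝ 1/ΔE ∝ 1/(1/n_f² − 1/n_i²), and the Z² and hc factors cancel in the ratio.
λ₁/λ₂ = (1/2² − 1/3²)/(1/3² − 1/4²) = 0.1389/0.04861 = 2.86.

2.86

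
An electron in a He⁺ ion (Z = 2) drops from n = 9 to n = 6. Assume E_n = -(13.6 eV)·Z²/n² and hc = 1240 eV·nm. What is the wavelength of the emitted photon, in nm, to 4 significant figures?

1477 nm

For Z = 2 the level energies scale as Z², so the effective Rydberg energy is 13.6 × 4 = 54.40 eV.
ΔE = 54.40 × (1/6² − 1/9²) = 54.40 × 0.01543 = 0.8395 eV.
λ = hc/ΔE = 1240 / 0.8395 = 1477 nm.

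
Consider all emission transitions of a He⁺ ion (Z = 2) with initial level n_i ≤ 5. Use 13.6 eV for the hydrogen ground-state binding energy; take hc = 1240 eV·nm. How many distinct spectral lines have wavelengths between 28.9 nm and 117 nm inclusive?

2

Enumerate all n_i → n_f pairs with 1 ≤ n_f < n_i ≤ 5 and compute λ = 1240 / [13.6·4·(1/n_f² − 1/n_i²)].
Lines falling in [28.9, 117] nm: 2→1 (30.39 nm), 5→2 (108.5 nm).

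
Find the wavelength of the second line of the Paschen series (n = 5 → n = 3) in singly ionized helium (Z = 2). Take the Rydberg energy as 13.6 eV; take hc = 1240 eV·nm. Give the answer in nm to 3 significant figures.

The Paschen series terminates on n_f = 3; the second line has n_i = 3+2 = 5.
ΔE = 54.40 × (1/3² − 1/5²) = 3.868 eV.
λ = 1240 / 3.868 = 321 nm.

321 nm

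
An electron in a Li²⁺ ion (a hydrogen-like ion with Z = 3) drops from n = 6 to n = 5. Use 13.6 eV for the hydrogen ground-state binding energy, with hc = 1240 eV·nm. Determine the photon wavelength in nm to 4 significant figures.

828.9 nm

For Z = 3 the level energies scale as Z², so the effective Rydberg energy is 13.6 × 9 = 122.4 eV.
ΔE = 122.4 × (1/5² − 1/6²) = 122.4 × 0.01222 = 1.496 eV.
λ = hc/ΔE = 1240 / 1.496 = 828.9 nm.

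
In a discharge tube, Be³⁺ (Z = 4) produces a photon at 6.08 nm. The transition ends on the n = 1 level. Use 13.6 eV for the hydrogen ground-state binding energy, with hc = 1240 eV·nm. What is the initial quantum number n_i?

The photon energy is ΔE = hc/λ = 1240 / 6.08 = 203.9 eV.
With Z = 4, ΔE = 217.6 × (1/n_f² − 1/n_i²), so 1/n_f² − 1/n_i² = 0.9373.
With n_f = 1: 1/n_i² = 1/1 − 0.9373 = 0.06274, so n_i ≈ 3.99.

n_i = 4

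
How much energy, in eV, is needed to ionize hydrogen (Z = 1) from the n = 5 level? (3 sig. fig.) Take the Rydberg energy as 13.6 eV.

E_5 = −13.60/25 = −0.544 eV, so ionization (to E = 0) requires 0.544 eV.

0.544 eV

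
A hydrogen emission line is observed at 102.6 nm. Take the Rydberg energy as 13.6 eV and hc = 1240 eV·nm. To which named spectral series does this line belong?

ΔE = 1240/102.6 = 12.09 eV.
This matches 13.6 × (1/1² − 1/3²), so n_f = 1: the Lyman series.

Lyman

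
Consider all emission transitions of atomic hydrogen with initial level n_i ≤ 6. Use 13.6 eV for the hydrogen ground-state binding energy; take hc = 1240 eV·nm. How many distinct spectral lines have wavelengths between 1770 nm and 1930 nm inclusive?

Enumerate all n_i → n_f pairs with 1 ≤ n_f < n_i ≤ 6 and compute λ = 1240 / [13.6·1·(1/n_f² − 1/n_i²)].
Lines falling in [1770, 1930] nm: 4→3 (1876 nm).

1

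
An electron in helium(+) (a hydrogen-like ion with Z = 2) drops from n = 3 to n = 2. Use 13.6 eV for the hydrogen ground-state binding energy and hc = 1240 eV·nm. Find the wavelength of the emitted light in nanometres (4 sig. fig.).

164.1 nm

For Z = 2 the level energies scale as Z², so the effective Rydberg energy is 13.6 × 4 = 54.40 eV.
ΔE = 54.40 × (1/2² − 1/3²) = 54.40 × 0.1389 = 7.556 eV.
λ = hc/ΔE = 1240 / 7.556 = 164.1 nm.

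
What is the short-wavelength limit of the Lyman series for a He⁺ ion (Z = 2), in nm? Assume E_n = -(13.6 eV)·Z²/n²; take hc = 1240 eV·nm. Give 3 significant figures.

22.8 nm

The Lyman series has lower level n_f = 1; the series limit corresponds to n_i → ∞.
ΔE_max = 13.6 × 4 / 1² = 54.40 eV.
λ_min = 1240 / 54.40 = 22.8 nm.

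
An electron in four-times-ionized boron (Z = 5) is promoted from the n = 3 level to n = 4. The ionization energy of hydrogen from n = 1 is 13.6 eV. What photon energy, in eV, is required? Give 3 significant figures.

16.5 eV

The Bohr energies scale as Z², so for Z = 5: E_n = −340.0/n² eV.
E_4 = −340.0/16 = −21.25 eV and E_3 = −340.0/9 = −37.78 eV.
The photon energy is |E_4 − E_3| = 16.5 eV.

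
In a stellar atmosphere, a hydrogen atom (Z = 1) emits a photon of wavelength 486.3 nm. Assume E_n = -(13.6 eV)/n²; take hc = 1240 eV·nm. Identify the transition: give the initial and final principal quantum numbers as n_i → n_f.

n_i = 4, n_f = 2

The photon energy is ΔE = hc/λ = 1240 / 486.3 = 2.550 eV.
With Z = 1, ΔE = 13.60 × (1/n_f² − 1/n_i²), so 1/n_f² − 1/n_i² = 0.1875.
Trying n_f = 2 gives 1/n_i² = 0.06251, i.e. n_i ≈ 4; this pair matches.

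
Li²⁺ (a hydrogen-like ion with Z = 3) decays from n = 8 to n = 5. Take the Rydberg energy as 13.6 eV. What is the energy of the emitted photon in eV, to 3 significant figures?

The Bohr energies scale as Z², so for Z = 3: E_n = −122.4/n² eV.
E_8 = −122.4/64 = −1.913 eV and E_5 = −122.4/25 = −4.896 eV.
The photon energy is |E_8 − E_5| = 2.98 eV.

2.98 eV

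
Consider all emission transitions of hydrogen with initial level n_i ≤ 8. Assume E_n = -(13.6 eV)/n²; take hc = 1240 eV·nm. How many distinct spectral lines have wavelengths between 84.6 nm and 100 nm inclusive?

5

Enumerate all n_i → n_f pairs with 1 ≤ n_f < n_i ≤ 8 and compute λ = 1240 / [13.6·1·(1/n_f² − 1/n_i²)].
Lines falling in [84.6, 100] nm: 8→1 (92.62 nm), 7→1 (93.08 nm), 6→1 (93.78 nm), 5→1 (94.98 nm), 4→1 (97.25 nm).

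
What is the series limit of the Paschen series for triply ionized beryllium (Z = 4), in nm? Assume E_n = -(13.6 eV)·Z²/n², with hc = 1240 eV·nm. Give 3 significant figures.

The Paschen series has lower level n_f = 3; the series limit corresponds to n_i → ∞.
ΔE_max = 13.6 × 16 / 3² = 24.18 eV.
λ_min = 1240 / 24.18 = 51.3 nm.

51.3 nm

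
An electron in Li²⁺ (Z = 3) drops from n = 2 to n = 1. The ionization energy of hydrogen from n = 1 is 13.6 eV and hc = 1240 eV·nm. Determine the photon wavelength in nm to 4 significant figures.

13.51 nm

For Z = 3 the level energies scale as Z², so the effective Rydberg energy is 13.6 × 9 = 122.4 eV.
ΔE = 122.4 × (1/1² − 1/2²) = 122.4 × 0.7500 = 91.80 eV.
λ = hc/ΔE = 1240 / 91.80 = 13.51 nm.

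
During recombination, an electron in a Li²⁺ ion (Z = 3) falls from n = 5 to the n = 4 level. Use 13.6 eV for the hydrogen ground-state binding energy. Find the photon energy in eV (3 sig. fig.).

2.75 eV

The Bohr energies scale as Z², so for Z = 3: E_n = −122.4/n² eV.
E_5 = −122.4/25 = −4.896 eV and E_4 = −122.4/16 = −7.650 eV.
The photon energy is |E_5 − E_4| = 2.75 eV.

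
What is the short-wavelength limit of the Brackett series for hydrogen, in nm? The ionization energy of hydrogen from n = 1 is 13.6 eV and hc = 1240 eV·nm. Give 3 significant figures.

1460 nm

The Brackett series has lower level n_f = 4; the series limit corresponds to n_i → ∞.
ΔE_max = 13.6 × 1 / 4² = 0.8500 eV.
λ_min = 1240 / 0.8500 = 1460 nm.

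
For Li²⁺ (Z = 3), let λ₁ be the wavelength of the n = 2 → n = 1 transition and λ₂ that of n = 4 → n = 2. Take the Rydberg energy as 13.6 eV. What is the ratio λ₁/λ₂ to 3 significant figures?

λ ∝ 1/ΔE ∝ 1/(1/n_f² − 1/n_i²), and the Z² and hc factors cancel in the ratio.
λ₁/λ₂ = (1/2² − 1/4²)/(1/1² − 1/2²) = 0.1875/0.7500 = 0.250.

0.250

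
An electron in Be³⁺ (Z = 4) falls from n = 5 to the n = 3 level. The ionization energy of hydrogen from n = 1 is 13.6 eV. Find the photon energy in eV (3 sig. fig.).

15.5 eV

The Bohr energies scale as Z², so for Z = 4: E_n = −217.6/n² eV.
E_5 = −217.6/25 = −8.704 eV and E_3 = −217.6/9 = −24.18 eV.
The photon energy is |E_5 − E_3| = 15.5 eV.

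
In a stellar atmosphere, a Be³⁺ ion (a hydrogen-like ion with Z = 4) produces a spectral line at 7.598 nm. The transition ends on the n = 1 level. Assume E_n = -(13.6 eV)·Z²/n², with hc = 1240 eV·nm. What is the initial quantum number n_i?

The photon energy is ΔE = hc/λ = 1240 / 7.598 = 163.2 eV.
With Z = 4, ΔE = 217.6 × (1/n_f² − 1/n_i²), so 1/n_f² − 1/n_i² = 0.7500.
With n_f = 1: 1/n_i² = 1/1 − 0.7500 = 0.2500, so n_i ≈ 2.00.

n_i = 2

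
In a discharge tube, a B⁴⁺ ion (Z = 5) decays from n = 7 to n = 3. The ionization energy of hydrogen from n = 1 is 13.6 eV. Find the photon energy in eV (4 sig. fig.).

30.84 eV

The Bohr energies scale as Z², so for Z = 5: E_n = −340.0/n² eV.
E_7 = −340.0/49 = −6.939 eV and E_3 = −340.0/9 = −37.78 eV.
The photon energy is |E_7 − E_3| = 30.84 eV.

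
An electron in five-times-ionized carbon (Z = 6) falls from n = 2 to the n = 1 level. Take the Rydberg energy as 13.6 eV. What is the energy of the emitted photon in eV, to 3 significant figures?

367 eV

The Bohr energies scale as Z², so for Z = 6: E_n = −489.6/n² eV.
E_2 = −489.6/4 = −122.4 eV and E_1 = −489.6/1 = −489.6 eV.
The photon energy is |E_2 − E_1| = 367 eV.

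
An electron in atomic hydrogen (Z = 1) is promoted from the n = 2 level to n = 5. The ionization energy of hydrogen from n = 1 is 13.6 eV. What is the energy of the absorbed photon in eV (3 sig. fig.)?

E_5 = −13.60/25 = −0.5440 eV and E_2 = −13.60/4 = −3.400 eV.
The photon energy is |E_5 − E_2| = 2.86 eV.

2.86 eV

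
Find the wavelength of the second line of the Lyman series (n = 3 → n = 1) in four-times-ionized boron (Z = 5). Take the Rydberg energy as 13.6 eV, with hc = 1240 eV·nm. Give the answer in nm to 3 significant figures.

The Lyman series terminates on n_f = 1; the second line has n_i = 1+2 = 3.
ΔE = 340.0 × (1/1² − 1/3²) = 302.2 eV.
λ = 1240 / 302.2 = 4.10 nm.

4.10 nm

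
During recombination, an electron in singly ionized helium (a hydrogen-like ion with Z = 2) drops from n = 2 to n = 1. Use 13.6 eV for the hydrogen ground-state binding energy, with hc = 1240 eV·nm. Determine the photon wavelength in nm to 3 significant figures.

30.4 nm

For Z = 2 the level energies scale as Z², so the effective Rydberg energy is 13.6 × 4 = 54.40 eV.
ΔE = 54.40 × (1/1² − 1/2²) = 54.40 × 0.7500 = 40.80 eV.
λ = hc/ΔE = 1240 / 40.80 = 30.4 nm.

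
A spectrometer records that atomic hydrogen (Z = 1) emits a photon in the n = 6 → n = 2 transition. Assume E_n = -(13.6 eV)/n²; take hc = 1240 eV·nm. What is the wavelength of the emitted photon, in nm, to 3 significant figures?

ΔE = 13.60 × (1/2² − 1/6²) = 13.60 × 0.2222 = 3.022 eV.
λ = hc/ΔE = 1240 / 3.022 = 410 nm.
This line belongs to the Balmer series.

410 nm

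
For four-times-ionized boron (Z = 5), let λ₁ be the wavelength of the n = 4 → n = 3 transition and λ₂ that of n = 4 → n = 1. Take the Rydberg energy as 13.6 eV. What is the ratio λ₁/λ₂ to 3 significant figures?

λ ∝ 1/ΔE ∝ 1/(1/n_f² − 1/n_i²), and the Z² and hc factors cancel in the ratio.
λ₁/λ₂ = (1/1² − 1/4²)/(1/3² − 1/4²) = 0.9375/0.04861 = 19.3.

19.3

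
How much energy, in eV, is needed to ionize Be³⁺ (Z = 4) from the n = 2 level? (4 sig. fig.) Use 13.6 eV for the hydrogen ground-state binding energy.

54.40 eV

E_n = −13.6 Z²/n² = −217.6/n² eV for Z = 4.
E_2 = −217.6/4 = −54.40 eV, so ionization (to E = 0) requires 54.40 eV.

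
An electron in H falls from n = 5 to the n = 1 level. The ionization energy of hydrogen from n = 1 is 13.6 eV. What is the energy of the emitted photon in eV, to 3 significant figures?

13.1 eV

E_5 = −13.60/25 = −0.5440 eV and E_1 = −13.60/1 = −13.60 eV.
The photon energy is |E_5 − E_1| = 13.1 eV.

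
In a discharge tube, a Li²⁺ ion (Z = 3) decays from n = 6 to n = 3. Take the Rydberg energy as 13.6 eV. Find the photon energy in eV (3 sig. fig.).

The Bohr energies scale as Z², so for Z = 3: E_n = −122.4/n² eV.
E_6 = −122.4/36 = −3.400 eV and E_3 = −122.4/9 = −13.60 eV.
The photon energy is |E_6 − E_3| = 10.2 eV.

10.2 eV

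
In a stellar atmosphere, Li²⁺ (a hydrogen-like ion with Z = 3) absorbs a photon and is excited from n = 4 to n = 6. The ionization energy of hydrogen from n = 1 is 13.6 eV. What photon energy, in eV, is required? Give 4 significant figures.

The Bohr energies scale as Z², so for Z = 3: E_n = −122.4/n² eV.
E_6 = −122.4/36 = −3.400 eV and E_4 = −122.4/16 = −7.650 eV.
The photon energy is |E_6 − E_4| = 4.250 eV.

4.250 eV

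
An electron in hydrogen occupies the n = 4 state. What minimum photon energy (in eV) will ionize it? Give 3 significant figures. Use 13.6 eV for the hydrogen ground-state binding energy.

0.850 eV

E_4 = −13.60/16 = −0.850 eV, so ionization (to E = 0) requires 0.850 eV.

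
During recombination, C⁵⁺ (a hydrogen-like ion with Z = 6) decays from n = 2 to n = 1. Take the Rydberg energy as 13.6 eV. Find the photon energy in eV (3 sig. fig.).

367 eV

The Bohr energies scale as Z², so for Z = 6: E_n = −489.6/n² eV.
E_2 = −489.6/4 = −122.4 eV and E_1 = −489.6/1 = −489.6 eV.
The photon energy is |E_2 − E_1| = 367 eV.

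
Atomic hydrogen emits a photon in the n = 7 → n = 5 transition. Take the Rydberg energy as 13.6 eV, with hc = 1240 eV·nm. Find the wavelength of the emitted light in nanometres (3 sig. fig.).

ΔE = 13.60 × (1/5² − 1/7²) = 13.60 × 0.01959 = 0.2664 eV.
λ = hc/ΔE = 1240 / 0.2664 = 4650 nm.

4650 nm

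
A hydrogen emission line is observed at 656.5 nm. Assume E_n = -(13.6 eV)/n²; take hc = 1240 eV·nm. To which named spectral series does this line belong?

ΔE = 1240/656.5 = 1.889 eV.
This matches 13.6 × (1/2² − 1/3²), so n_f = 2: the Balmer series.

Balmer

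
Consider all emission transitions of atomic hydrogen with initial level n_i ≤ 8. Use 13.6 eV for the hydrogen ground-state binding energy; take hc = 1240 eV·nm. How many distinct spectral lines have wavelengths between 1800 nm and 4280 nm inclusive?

6

Enumerate all n_i → n_f pairs with 1 ≤ n_f < n_i ≤ 8 and compute λ = 1240 / [13.6·1·(1/n_f² − 1/n_i²)].
Lines falling in [1800, 4280] nm: 4→3 (1876 nm), 8→4 (1945 nm), 7→4 (2166 nm), 6→4 (2626 nm), 8→5 (3741 nm), 5→4 (4052 nm).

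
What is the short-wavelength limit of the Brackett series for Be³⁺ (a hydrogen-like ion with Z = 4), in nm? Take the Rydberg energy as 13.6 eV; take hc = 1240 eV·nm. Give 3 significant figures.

The Brackett series has lower level n_f = 4; the series limit corresponds to n_i → ∞.
ΔE_max = 13.6 × 16 / 4² = 13.60 eV.
λ_min = 1240 / 13.60 = 91.2 nm.

91.2 nm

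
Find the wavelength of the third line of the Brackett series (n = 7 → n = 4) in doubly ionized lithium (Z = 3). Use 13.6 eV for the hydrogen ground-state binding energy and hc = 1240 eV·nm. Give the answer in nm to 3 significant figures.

The Brackett series terminates on n_f = 4; the third line has n_i = 4+3 = 7.
ΔE = 122.4 × (1/4² − 1/7²) = 5.152 eV.
λ = 1240 / 5.152 = 241 nm.

241 nm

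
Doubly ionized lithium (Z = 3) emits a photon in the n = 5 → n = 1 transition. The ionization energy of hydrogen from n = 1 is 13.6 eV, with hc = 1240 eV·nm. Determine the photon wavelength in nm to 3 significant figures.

For Z = 3 the level energies scale as Z², so the effective Rydberg energy is 13.6 × 9 = 122.4 eV.
ΔE = 122.4 × (1/1² − 1/5²) = 122.4 × 0.9600 = 117.5 eV.
λ = hc/ΔE = 1240 / 117.5 = 10.6 nm.

10.6 nm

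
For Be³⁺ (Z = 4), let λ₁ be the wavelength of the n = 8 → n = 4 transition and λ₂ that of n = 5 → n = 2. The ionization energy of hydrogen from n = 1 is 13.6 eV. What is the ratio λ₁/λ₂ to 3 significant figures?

λ ∝ 1/ΔE ∝ 1/(1/n_f² − 1/n_i²), and the Z² and hc factors cancel in the ratio.
λ₁/λ₂ = (1/2² − 1/5²)/(1/4² − 1/8²) = 0.2100/0.04688 = 4.48.

4.48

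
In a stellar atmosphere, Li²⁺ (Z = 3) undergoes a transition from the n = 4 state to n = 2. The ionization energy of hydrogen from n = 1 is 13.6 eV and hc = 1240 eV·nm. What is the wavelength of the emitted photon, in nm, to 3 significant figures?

54.0 nm

For Z = 3 the level energies scale as Z², so the effective Rydberg energy is 13.6 × 9 = 122.4 eV.
ΔE = 122.4 × (1/2² − 1/4²) = 122.4 × 0.1875 = 22.95 eV.
λ = hc/ΔE = 1240 / 22.95 = 54.0 nm.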